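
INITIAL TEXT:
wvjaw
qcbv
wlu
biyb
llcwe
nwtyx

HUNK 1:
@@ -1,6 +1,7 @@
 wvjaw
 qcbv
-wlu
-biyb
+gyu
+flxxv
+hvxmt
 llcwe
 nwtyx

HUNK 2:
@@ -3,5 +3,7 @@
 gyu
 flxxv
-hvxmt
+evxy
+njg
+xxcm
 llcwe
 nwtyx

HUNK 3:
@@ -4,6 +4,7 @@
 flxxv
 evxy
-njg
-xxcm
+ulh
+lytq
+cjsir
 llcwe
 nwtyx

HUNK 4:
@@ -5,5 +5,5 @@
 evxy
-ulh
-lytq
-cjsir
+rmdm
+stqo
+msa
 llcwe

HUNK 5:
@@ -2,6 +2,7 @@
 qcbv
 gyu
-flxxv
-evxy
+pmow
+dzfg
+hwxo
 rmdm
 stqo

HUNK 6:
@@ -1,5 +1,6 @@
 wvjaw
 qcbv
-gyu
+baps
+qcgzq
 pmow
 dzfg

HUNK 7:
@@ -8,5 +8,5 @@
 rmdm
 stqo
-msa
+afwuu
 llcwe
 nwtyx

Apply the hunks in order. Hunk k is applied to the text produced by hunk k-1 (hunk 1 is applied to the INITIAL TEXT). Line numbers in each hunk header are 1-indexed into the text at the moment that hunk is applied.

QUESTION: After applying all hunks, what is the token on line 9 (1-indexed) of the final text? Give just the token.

Hunk 1: at line 1 remove [wlu,biyb] add [gyu,flxxv,hvxmt] -> 7 lines: wvjaw qcbv gyu flxxv hvxmt llcwe nwtyx
Hunk 2: at line 3 remove [hvxmt] add [evxy,njg,xxcm] -> 9 lines: wvjaw qcbv gyu flxxv evxy njg xxcm llcwe nwtyx
Hunk 3: at line 4 remove [njg,xxcm] add [ulh,lytq,cjsir] -> 10 lines: wvjaw qcbv gyu flxxv evxy ulh lytq cjsir llcwe nwtyx
Hunk 4: at line 5 remove [ulh,lytq,cjsir] add [rmdm,stqo,msa] -> 10 lines: wvjaw qcbv gyu flxxv evxy rmdm stqo msa llcwe nwtyx
Hunk 5: at line 2 remove [flxxv,evxy] add [pmow,dzfg,hwxo] -> 11 lines: wvjaw qcbv gyu pmow dzfg hwxo rmdm stqo msa llcwe nwtyx
Hunk 6: at line 1 remove [gyu] add [baps,qcgzq] -> 12 lines: wvjaw qcbv baps qcgzq pmow dzfg hwxo rmdm stqo msa llcwe nwtyx
Hunk 7: at line 8 remove [msa] add [afwuu] -> 12 lines: wvjaw qcbv baps qcgzq pmow dzfg hwxo rmdm stqo afwuu llcwe nwtyx
Final line 9: stqo

Answer: stqo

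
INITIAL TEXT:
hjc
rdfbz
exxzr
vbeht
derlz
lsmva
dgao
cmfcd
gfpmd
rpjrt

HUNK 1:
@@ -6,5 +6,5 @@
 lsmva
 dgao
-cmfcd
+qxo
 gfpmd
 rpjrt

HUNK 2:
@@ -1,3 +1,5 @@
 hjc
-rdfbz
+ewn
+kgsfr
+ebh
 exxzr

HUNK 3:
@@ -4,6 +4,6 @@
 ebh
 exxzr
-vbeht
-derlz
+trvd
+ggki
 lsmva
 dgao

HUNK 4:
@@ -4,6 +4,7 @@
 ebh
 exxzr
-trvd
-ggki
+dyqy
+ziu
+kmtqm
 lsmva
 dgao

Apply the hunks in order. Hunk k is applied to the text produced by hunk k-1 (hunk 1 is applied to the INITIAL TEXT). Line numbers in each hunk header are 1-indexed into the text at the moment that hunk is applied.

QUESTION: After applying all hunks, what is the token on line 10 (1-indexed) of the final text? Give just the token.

Hunk 1: at line 6 remove [cmfcd] add [qxo] -> 10 lines: hjc rdfbz exxzr vbeht derlz lsmva dgao qxo gfpmd rpjrt
Hunk 2: at line 1 remove [rdfbz] add [ewn,kgsfr,ebh] -> 12 lines: hjc ewn kgsfr ebh exxzr vbeht derlz lsmva dgao qxo gfpmd rpjrt
Hunk 3: at line 4 remove [vbeht,derlz] add [trvd,ggki] -> 12 lines: hjc ewn kgsfr ebh exxzr trvd ggki lsmva dgao qxo gfpmd rpjrt
Hunk 4: at line 4 remove [trvd,ggki] add [dyqy,ziu,kmtqm] -> 13 lines: hjc ewn kgsfr ebh exxzr dyqy ziu kmtqm lsmva dgao qxo gfpmd rpjrt
Final line 10: dgao

Answer: dgao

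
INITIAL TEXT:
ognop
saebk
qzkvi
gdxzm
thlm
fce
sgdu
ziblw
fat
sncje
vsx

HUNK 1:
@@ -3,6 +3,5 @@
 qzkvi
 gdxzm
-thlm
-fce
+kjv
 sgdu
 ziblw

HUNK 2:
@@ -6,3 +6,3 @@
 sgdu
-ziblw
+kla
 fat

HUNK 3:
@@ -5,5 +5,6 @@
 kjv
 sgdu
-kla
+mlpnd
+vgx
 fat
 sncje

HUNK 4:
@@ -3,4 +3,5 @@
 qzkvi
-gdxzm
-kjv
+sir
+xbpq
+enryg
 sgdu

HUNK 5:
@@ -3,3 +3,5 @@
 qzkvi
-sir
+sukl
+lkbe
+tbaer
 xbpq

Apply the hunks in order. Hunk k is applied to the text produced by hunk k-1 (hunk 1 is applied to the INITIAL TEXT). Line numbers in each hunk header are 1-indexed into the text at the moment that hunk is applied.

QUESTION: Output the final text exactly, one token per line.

Answer: ognop
saebk
qzkvi
sukl
lkbe
tbaer
xbpq
enryg
sgdu
mlpnd
vgx
fat
sncje
vsx

Derivation:
Hunk 1: at line 3 remove [thlm,fce] add [kjv] -> 10 lines: ognop saebk qzkvi gdxzm kjv sgdu ziblw fat sncje vsx
Hunk 2: at line 6 remove [ziblw] add [kla] -> 10 lines: ognop saebk qzkvi gdxzm kjv sgdu kla fat sncje vsx
Hunk 3: at line 5 remove [kla] add [mlpnd,vgx] -> 11 lines: ognop saebk qzkvi gdxzm kjv sgdu mlpnd vgx fat sncje vsx
Hunk 4: at line 3 remove [gdxzm,kjv] add [sir,xbpq,enryg] -> 12 lines: ognop saebk qzkvi sir xbpq enryg sgdu mlpnd vgx fat sncje vsx
Hunk 5: at line 3 remove [sir] add [sukl,lkbe,tbaer] -> 14 lines: ognop saebk qzkvi sukl lkbe tbaer xbpq enryg sgdu mlpnd vgx fat sncje vsx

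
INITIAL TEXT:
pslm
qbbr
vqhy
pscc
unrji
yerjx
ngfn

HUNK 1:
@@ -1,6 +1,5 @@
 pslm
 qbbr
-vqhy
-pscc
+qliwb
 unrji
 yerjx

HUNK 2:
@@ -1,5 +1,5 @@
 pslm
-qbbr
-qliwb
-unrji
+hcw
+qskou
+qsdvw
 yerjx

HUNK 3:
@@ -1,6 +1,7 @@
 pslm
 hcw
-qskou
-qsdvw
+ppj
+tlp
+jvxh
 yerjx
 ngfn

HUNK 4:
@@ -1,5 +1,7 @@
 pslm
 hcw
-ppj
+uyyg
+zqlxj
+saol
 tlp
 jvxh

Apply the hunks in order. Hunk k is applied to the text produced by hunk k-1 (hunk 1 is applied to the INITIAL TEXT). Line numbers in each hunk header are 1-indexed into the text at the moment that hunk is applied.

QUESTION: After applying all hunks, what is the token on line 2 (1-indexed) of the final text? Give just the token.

Answer: hcw

Derivation:
Hunk 1: at line 1 remove [vqhy,pscc] add [qliwb] -> 6 lines: pslm qbbr qliwb unrji yerjx ngfn
Hunk 2: at line 1 remove [qbbr,qliwb,unrji] add [hcw,qskou,qsdvw] -> 6 lines: pslm hcw qskou qsdvw yerjx ngfn
Hunk 3: at line 1 remove [qskou,qsdvw] add [ppj,tlp,jvxh] -> 7 lines: pslm hcw ppj tlp jvxh yerjx ngfn
Hunk 4: at line 1 remove [ppj] add [uyyg,zqlxj,saol] -> 9 lines: pslm hcw uyyg zqlxj saol tlp jvxh yerjx ngfn
Final line 2: hcw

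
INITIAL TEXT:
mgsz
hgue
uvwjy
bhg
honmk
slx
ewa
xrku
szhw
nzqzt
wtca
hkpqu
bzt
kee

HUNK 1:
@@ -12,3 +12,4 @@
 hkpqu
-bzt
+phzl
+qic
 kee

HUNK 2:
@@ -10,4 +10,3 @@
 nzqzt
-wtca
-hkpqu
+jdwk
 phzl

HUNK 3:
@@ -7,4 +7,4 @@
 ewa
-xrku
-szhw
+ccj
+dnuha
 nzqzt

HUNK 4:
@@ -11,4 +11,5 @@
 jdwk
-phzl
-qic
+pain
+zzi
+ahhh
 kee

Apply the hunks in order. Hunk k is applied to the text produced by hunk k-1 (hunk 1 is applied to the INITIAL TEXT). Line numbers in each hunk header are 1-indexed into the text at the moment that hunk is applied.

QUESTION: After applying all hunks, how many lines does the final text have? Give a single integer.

Answer: 15

Derivation:
Hunk 1: at line 12 remove [bzt] add [phzl,qic] -> 15 lines: mgsz hgue uvwjy bhg honmk slx ewa xrku szhw nzqzt wtca hkpqu phzl qic kee
Hunk 2: at line 10 remove [wtca,hkpqu] add [jdwk] -> 14 lines: mgsz hgue uvwjy bhg honmk slx ewa xrku szhw nzqzt jdwk phzl qic kee
Hunk 3: at line 7 remove [xrku,szhw] add [ccj,dnuha] -> 14 lines: mgsz hgue uvwjy bhg honmk slx ewa ccj dnuha nzqzt jdwk phzl qic kee
Hunk 4: at line 11 remove [phzl,qic] add [pain,zzi,ahhh] -> 15 lines: mgsz hgue uvwjy bhg honmk slx ewa ccj dnuha nzqzt jdwk pain zzi ahhh kee
Final line count: 15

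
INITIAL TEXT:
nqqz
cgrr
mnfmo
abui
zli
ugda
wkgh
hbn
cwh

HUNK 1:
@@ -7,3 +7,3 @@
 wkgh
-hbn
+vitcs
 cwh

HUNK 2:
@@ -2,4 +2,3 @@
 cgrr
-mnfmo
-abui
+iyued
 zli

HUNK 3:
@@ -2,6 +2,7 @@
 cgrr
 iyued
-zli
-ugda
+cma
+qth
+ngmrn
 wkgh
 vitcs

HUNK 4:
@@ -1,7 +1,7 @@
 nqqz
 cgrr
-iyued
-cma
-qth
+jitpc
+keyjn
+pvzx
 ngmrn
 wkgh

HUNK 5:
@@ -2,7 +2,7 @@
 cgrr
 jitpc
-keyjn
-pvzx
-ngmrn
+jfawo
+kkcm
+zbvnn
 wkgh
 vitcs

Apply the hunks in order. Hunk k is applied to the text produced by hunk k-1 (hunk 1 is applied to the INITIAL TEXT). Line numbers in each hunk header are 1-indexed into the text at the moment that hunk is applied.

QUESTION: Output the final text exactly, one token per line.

Hunk 1: at line 7 remove [hbn] add [vitcs] -> 9 lines: nqqz cgrr mnfmo abui zli ugda wkgh vitcs cwh
Hunk 2: at line 2 remove [mnfmo,abui] add [iyued] -> 8 lines: nqqz cgrr iyued zli ugda wkgh vitcs cwh
Hunk 3: at line 2 remove [zli,ugda] add [cma,qth,ngmrn] -> 9 lines: nqqz cgrr iyued cma qth ngmrn wkgh vitcs cwh
Hunk 4: at line 1 remove [iyued,cma,qth] add [jitpc,keyjn,pvzx] -> 9 lines: nqqz cgrr jitpc keyjn pvzx ngmrn wkgh vitcs cwh
Hunk 5: at line 2 remove [keyjn,pvzx,ngmrn] add [jfawo,kkcm,zbvnn] -> 9 lines: nqqz cgrr jitpc jfawo kkcm zbvnn wkgh vitcs cwh

Answer: nqqz
cgrr
jitpc
jfawo
kkcm
zbvnn
wkgh
vitcs
cwh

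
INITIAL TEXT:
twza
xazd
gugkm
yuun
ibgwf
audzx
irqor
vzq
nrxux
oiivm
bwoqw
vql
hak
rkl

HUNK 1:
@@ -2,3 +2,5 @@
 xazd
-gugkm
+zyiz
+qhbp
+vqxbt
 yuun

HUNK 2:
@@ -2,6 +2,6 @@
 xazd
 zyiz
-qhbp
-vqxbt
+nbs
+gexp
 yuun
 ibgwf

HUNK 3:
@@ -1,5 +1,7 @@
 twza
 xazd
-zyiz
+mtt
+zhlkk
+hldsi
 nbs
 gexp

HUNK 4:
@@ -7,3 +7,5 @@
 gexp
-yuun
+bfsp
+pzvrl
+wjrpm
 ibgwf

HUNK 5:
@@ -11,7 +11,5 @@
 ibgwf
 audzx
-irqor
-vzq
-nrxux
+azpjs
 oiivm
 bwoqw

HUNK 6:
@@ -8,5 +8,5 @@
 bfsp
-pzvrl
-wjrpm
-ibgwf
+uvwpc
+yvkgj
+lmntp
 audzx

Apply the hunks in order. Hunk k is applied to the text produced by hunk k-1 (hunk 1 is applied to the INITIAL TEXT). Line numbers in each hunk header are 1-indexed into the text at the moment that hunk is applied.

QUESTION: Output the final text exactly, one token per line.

Hunk 1: at line 2 remove [gugkm] add [zyiz,qhbp,vqxbt] -> 16 lines: twza xazd zyiz qhbp vqxbt yuun ibgwf audzx irqor vzq nrxux oiivm bwoqw vql hak rkl
Hunk 2: at line 2 remove [qhbp,vqxbt] add [nbs,gexp] -> 16 lines: twza xazd zyiz nbs gexp yuun ibgwf audzx irqor vzq nrxux oiivm bwoqw vql hak rkl
Hunk 3: at line 1 remove [zyiz] add [mtt,zhlkk,hldsi] -> 18 lines: twza xazd mtt zhlkk hldsi nbs gexp yuun ibgwf audzx irqor vzq nrxux oiivm bwoqw vql hak rkl
Hunk 4: at line 7 remove [yuun] add [bfsp,pzvrl,wjrpm] -> 20 lines: twza xazd mtt zhlkk hldsi nbs gexp bfsp pzvrl wjrpm ibgwf audzx irqor vzq nrxux oiivm bwoqw vql hak rkl
Hunk 5: at line 11 remove [irqor,vzq,nrxux] add [azpjs] -> 18 lines: twza xazd mtt zhlkk hldsi nbs gexp bfsp pzvrl wjrpm ibgwf audzx azpjs oiivm bwoqw vql hak rkl
Hunk 6: at line 8 remove [pzvrl,wjrpm,ibgwf] add [uvwpc,yvkgj,lmntp] -> 18 lines: twza xazd mtt zhlkk hldsi nbs gexp bfsp uvwpc yvkgj lmntp audzx azpjs oiivm bwoqw vql hak rkl

Answer: twza
xazd
mtt
zhlkk
hldsi
nbs
gexp
bfsp
uvwpc
yvkgj
lmntp
audzx
azpjs
oiivm
bwoqw
vql
hak
rkl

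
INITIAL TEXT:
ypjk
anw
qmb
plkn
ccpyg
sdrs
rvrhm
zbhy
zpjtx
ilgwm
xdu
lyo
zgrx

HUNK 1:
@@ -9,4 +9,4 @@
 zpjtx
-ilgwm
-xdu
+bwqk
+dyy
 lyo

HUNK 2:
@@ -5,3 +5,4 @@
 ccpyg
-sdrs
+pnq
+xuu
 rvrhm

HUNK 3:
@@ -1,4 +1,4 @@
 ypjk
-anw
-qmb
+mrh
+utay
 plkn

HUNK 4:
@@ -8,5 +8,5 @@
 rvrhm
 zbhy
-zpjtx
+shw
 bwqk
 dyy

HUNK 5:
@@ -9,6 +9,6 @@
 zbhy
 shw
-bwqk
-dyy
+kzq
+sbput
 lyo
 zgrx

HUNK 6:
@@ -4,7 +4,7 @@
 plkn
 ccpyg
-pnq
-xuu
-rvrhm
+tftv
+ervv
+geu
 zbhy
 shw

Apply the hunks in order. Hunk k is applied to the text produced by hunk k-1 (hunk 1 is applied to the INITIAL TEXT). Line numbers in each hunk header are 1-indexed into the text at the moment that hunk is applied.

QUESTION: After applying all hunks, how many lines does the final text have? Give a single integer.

Answer: 14

Derivation:
Hunk 1: at line 9 remove [ilgwm,xdu] add [bwqk,dyy] -> 13 lines: ypjk anw qmb plkn ccpyg sdrs rvrhm zbhy zpjtx bwqk dyy lyo zgrx
Hunk 2: at line 5 remove [sdrs] add [pnq,xuu] -> 14 lines: ypjk anw qmb plkn ccpyg pnq xuu rvrhm zbhy zpjtx bwqk dyy lyo zgrx
Hunk 3: at line 1 remove [anw,qmb] add [mrh,utay] -> 14 lines: ypjk mrh utay plkn ccpyg pnq xuu rvrhm zbhy zpjtx bwqk dyy lyo zgrx
Hunk 4: at line 8 remove [zpjtx] add [shw] -> 14 lines: ypjk mrh utay plkn ccpyg pnq xuu rvrhm zbhy shw bwqk dyy lyo zgrx
Hunk 5: at line 9 remove [bwqk,dyy] add [kzq,sbput] -> 14 lines: ypjk mrh utay plkn ccpyg pnq xuu rvrhm zbhy shw kzq sbput lyo zgrx
Hunk 6: at line 4 remove [pnq,xuu,rvrhm] add [tftv,ervv,geu] -> 14 lines: ypjk mrh utay plkn ccpyg tftv ervv geu zbhy shw kzq sbput lyo zgrx
Final line count: 14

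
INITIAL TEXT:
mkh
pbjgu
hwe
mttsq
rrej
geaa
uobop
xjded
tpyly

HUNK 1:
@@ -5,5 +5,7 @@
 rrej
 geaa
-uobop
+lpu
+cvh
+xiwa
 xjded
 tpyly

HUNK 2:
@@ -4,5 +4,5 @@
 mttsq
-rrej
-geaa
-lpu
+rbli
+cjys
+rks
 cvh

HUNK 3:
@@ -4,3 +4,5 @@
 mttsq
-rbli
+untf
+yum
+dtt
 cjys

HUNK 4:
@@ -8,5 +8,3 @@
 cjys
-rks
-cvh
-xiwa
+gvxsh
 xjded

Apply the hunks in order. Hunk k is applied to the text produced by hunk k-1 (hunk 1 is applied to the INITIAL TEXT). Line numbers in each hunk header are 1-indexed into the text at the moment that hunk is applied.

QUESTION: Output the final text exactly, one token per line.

Hunk 1: at line 5 remove [uobop] add [lpu,cvh,xiwa] -> 11 lines: mkh pbjgu hwe mttsq rrej geaa lpu cvh xiwa xjded tpyly
Hunk 2: at line 4 remove [rrej,geaa,lpu] add [rbli,cjys,rks] -> 11 lines: mkh pbjgu hwe mttsq rbli cjys rks cvh xiwa xjded tpyly
Hunk 3: at line 4 remove [rbli] add [untf,yum,dtt] -> 13 lines: mkh pbjgu hwe mttsq untf yum dtt cjys rks cvh xiwa xjded tpyly
Hunk 4: at line 8 remove [rks,cvh,xiwa] add [gvxsh] -> 11 lines: mkh pbjgu hwe mttsq untf yum dtt cjys gvxsh xjded tpyly

Answer: mkh
pbjgu
hwe
mttsq
untf
yum
dtt
cjys
gvxsh
xjded
tpyly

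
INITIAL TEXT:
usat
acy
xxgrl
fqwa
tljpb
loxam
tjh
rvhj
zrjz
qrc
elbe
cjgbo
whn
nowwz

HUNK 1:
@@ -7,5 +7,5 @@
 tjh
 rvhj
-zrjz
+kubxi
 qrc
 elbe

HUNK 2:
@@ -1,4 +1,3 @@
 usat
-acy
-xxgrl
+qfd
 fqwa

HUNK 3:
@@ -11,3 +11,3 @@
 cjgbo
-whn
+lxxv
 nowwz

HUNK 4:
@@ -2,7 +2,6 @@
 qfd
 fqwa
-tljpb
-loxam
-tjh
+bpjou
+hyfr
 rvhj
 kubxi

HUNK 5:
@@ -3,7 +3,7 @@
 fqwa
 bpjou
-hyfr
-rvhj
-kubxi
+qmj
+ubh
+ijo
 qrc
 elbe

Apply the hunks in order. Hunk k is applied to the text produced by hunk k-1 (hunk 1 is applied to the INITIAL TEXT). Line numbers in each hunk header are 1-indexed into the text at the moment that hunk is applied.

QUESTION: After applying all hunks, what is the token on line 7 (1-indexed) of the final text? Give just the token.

Hunk 1: at line 7 remove [zrjz] add [kubxi] -> 14 lines: usat acy xxgrl fqwa tljpb loxam tjh rvhj kubxi qrc elbe cjgbo whn nowwz
Hunk 2: at line 1 remove [acy,xxgrl] add [qfd] -> 13 lines: usat qfd fqwa tljpb loxam tjh rvhj kubxi qrc elbe cjgbo whn nowwz
Hunk 3: at line 11 remove [whn] add [lxxv] -> 13 lines: usat qfd fqwa tljpb loxam tjh rvhj kubxi qrc elbe cjgbo lxxv nowwz
Hunk 4: at line 2 remove [tljpb,loxam,tjh] add [bpjou,hyfr] -> 12 lines: usat qfd fqwa bpjou hyfr rvhj kubxi qrc elbe cjgbo lxxv nowwz
Hunk 5: at line 3 remove [hyfr,rvhj,kubxi] add [qmj,ubh,ijo] -> 12 lines: usat qfd fqwa bpjou qmj ubh ijo qrc elbe cjgbo lxxv nowwz
Final line 7: ijo

Answer: ijo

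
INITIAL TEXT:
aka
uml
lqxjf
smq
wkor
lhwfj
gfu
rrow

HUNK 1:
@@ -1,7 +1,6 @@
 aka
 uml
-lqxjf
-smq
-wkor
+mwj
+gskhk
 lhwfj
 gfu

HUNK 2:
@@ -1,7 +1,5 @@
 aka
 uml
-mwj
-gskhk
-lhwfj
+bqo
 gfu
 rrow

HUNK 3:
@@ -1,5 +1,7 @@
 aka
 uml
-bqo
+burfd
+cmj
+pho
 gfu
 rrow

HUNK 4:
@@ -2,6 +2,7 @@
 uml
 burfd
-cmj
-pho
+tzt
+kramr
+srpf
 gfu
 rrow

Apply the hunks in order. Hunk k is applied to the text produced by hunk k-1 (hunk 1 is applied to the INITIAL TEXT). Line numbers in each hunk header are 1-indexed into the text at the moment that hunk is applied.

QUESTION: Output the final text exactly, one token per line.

Answer: aka
uml
burfd
tzt
kramr
srpf
gfu
rrow

Derivation:
Hunk 1: at line 1 remove [lqxjf,smq,wkor] add [mwj,gskhk] -> 7 lines: aka uml mwj gskhk lhwfj gfu rrow
Hunk 2: at line 1 remove [mwj,gskhk,lhwfj] add [bqo] -> 5 lines: aka uml bqo gfu rrow
Hunk 3: at line 1 remove [bqo] add [burfd,cmj,pho] -> 7 lines: aka uml burfd cmj pho gfu rrow
Hunk 4: at line 2 remove [cmj,pho] add [tzt,kramr,srpf] -> 8 lines: aka uml burfd tzt kramr srpf gfu rrow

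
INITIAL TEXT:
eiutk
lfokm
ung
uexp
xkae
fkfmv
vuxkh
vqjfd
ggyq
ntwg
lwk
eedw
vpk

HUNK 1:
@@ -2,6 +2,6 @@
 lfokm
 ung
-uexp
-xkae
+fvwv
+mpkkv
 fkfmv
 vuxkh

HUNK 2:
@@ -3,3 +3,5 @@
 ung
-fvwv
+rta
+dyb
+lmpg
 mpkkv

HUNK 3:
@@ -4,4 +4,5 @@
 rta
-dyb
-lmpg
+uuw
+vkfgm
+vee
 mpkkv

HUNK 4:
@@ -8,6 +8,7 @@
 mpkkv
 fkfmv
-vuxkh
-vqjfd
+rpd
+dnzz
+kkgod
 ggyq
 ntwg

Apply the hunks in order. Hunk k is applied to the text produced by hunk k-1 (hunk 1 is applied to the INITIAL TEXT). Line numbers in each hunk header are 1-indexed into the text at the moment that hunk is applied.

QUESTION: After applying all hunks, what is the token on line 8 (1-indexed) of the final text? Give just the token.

Answer: mpkkv

Derivation:
Hunk 1: at line 2 remove [uexp,xkae] add [fvwv,mpkkv] -> 13 lines: eiutk lfokm ung fvwv mpkkv fkfmv vuxkh vqjfd ggyq ntwg lwk eedw vpk
Hunk 2: at line 3 remove [fvwv] add [rta,dyb,lmpg] -> 15 lines: eiutk lfokm ung rta dyb lmpg mpkkv fkfmv vuxkh vqjfd ggyq ntwg lwk eedw vpk
Hunk 3: at line 4 remove [dyb,lmpg] add [uuw,vkfgm,vee] -> 16 lines: eiutk lfokm ung rta uuw vkfgm vee mpkkv fkfmv vuxkh vqjfd ggyq ntwg lwk eedw vpk
Hunk 4: at line 8 remove [vuxkh,vqjfd] add [rpd,dnzz,kkgod] -> 17 lines: eiutk lfokm ung rta uuw vkfgm vee mpkkv fkfmv rpd dnzz kkgod ggyq ntwg lwk eedw vpk
Final line 8: mpkkv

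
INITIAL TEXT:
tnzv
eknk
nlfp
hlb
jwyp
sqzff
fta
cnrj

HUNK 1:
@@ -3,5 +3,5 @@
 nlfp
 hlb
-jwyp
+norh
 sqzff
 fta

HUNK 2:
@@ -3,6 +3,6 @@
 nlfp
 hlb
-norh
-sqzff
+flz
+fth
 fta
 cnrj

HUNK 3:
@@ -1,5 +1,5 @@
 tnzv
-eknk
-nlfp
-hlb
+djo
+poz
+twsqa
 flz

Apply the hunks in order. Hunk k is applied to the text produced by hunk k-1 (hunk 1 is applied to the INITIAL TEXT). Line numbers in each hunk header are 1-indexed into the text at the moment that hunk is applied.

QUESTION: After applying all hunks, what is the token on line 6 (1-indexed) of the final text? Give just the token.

Answer: fth

Derivation:
Hunk 1: at line 3 remove [jwyp] add [norh] -> 8 lines: tnzv eknk nlfp hlb norh sqzff fta cnrj
Hunk 2: at line 3 remove [norh,sqzff] add [flz,fth] -> 8 lines: tnzv eknk nlfp hlb flz fth fta cnrj
Hunk 3: at line 1 remove [eknk,nlfp,hlb] add [djo,poz,twsqa] -> 8 lines: tnzv djo poz twsqa flz fth fta cnrj
Final line 6: fth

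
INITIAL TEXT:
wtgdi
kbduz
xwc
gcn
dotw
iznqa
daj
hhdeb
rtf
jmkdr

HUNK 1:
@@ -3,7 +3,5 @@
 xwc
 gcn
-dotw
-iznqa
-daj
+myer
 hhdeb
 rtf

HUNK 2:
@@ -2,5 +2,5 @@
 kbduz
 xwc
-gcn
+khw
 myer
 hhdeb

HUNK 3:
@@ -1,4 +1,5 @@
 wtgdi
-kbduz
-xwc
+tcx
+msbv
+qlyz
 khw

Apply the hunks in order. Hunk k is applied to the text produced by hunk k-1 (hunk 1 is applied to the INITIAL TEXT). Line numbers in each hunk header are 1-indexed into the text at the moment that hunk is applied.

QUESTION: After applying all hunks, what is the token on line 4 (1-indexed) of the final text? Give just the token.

Answer: qlyz

Derivation:
Hunk 1: at line 3 remove [dotw,iznqa,daj] add [myer] -> 8 lines: wtgdi kbduz xwc gcn myer hhdeb rtf jmkdr
Hunk 2: at line 2 remove [gcn] add [khw] -> 8 lines: wtgdi kbduz xwc khw myer hhdeb rtf jmkdr
Hunk 3: at line 1 remove [kbduz,xwc] add [tcx,msbv,qlyz] -> 9 lines: wtgdi tcx msbv qlyz khw myer hhdeb rtf jmkdr
Final line 4: qlyz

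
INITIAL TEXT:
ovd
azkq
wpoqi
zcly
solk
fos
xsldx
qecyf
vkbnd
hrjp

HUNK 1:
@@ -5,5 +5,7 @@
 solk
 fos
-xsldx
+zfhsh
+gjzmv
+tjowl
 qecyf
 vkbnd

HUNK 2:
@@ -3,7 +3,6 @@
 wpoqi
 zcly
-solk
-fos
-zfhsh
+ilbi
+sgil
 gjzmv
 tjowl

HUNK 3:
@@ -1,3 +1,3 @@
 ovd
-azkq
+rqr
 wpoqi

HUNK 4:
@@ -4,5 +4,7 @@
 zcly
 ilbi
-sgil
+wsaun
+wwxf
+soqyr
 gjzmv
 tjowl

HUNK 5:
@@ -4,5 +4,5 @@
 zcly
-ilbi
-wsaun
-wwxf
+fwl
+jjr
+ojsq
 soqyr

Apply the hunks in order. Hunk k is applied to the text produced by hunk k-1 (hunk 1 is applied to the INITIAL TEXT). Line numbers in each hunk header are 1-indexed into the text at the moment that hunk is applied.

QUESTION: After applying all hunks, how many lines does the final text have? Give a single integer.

Hunk 1: at line 5 remove [xsldx] add [zfhsh,gjzmv,tjowl] -> 12 lines: ovd azkq wpoqi zcly solk fos zfhsh gjzmv tjowl qecyf vkbnd hrjp
Hunk 2: at line 3 remove [solk,fos,zfhsh] add [ilbi,sgil] -> 11 lines: ovd azkq wpoqi zcly ilbi sgil gjzmv tjowl qecyf vkbnd hrjp
Hunk 3: at line 1 remove [azkq] add [rqr] -> 11 lines: ovd rqr wpoqi zcly ilbi sgil gjzmv tjowl qecyf vkbnd hrjp
Hunk 4: at line 4 remove [sgil] add [wsaun,wwxf,soqyr] -> 13 lines: ovd rqr wpoqi zcly ilbi wsaun wwxf soqyr gjzmv tjowl qecyf vkbnd hrjp
Hunk 5: at line 4 remove [ilbi,wsaun,wwxf] add [fwl,jjr,ojsq] -> 13 lines: ovd rqr wpoqi zcly fwl jjr ojsq soqyr gjzmv tjowl qecyf vkbnd hrjp
Final line count: 13

Answer: 13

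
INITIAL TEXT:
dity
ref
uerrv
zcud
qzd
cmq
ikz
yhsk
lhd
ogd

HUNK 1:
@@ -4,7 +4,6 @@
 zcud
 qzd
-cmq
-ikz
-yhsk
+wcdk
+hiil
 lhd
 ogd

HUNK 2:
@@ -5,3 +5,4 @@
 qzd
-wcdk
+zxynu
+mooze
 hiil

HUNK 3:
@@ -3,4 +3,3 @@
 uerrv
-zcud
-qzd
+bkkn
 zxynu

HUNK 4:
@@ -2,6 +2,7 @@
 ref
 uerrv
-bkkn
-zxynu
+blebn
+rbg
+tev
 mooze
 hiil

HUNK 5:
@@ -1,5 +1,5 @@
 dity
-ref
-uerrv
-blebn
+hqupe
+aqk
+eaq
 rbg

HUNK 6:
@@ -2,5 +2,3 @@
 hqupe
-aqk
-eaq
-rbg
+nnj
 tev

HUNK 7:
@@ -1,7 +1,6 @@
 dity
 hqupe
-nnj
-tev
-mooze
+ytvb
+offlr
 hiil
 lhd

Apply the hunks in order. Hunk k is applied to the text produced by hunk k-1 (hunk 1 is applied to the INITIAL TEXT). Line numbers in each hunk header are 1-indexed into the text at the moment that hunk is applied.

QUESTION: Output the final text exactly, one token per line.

Answer: dity
hqupe
ytvb
offlr
hiil
lhd
ogd

Derivation:
Hunk 1: at line 4 remove [cmq,ikz,yhsk] add [wcdk,hiil] -> 9 lines: dity ref uerrv zcud qzd wcdk hiil lhd ogd
Hunk 2: at line 5 remove [wcdk] add [zxynu,mooze] -> 10 lines: dity ref uerrv zcud qzd zxynu mooze hiil lhd ogd
Hunk 3: at line 3 remove [zcud,qzd] add [bkkn] -> 9 lines: dity ref uerrv bkkn zxynu mooze hiil lhd ogd
Hunk 4: at line 2 remove [bkkn,zxynu] add [blebn,rbg,tev] -> 10 lines: dity ref uerrv blebn rbg tev mooze hiil lhd ogd
Hunk 5: at line 1 remove [ref,uerrv,blebn] add [hqupe,aqk,eaq] -> 10 lines: dity hqupe aqk eaq rbg tev mooze hiil lhd ogd
Hunk 6: at line 2 remove [aqk,eaq,rbg] add [nnj] -> 8 lines: dity hqupe nnj tev mooze hiil lhd ogd
Hunk 7: at line 1 remove [nnj,tev,mooze] add [ytvb,offlr] -> 7 lines: dity hqupe ytvb offlr hiil lhd ogd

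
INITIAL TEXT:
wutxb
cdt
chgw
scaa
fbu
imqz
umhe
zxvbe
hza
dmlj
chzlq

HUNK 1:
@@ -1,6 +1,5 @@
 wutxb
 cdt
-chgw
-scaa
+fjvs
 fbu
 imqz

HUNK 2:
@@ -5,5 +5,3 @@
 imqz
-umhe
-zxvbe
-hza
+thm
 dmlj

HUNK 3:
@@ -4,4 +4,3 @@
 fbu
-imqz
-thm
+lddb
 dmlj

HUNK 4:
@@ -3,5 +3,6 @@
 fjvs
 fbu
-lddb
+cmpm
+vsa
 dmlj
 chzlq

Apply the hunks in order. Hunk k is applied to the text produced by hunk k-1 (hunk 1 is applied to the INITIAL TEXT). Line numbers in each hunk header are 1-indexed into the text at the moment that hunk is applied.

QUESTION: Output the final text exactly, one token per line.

Answer: wutxb
cdt
fjvs
fbu
cmpm
vsa
dmlj
chzlq

Derivation:
Hunk 1: at line 1 remove [chgw,scaa] add [fjvs] -> 10 lines: wutxb cdt fjvs fbu imqz umhe zxvbe hza dmlj chzlq
Hunk 2: at line 5 remove [umhe,zxvbe,hza] add [thm] -> 8 lines: wutxb cdt fjvs fbu imqz thm dmlj chzlq
Hunk 3: at line 4 remove [imqz,thm] add [lddb] -> 7 lines: wutxb cdt fjvs fbu lddb dmlj chzlq
Hunk 4: at line 3 remove [lddb] add [cmpm,vsa] -> 8 lines: wutxb cdt fjvs fbu cmpm vsa dmlj chzlq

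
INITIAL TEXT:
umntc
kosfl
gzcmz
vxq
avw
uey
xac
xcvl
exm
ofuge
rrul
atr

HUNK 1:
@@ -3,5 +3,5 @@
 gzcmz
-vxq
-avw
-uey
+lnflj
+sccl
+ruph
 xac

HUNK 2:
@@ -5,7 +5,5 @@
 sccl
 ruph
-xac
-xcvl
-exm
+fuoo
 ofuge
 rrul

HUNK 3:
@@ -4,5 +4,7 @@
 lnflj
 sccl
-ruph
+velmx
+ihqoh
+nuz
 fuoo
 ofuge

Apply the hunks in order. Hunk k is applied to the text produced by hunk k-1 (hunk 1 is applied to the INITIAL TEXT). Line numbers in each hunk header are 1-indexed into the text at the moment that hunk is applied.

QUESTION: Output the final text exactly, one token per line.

Hunk 1: at line 3 remove [vxq,avw,uey] add [lnflj,sccl,ruph] -> 12 lines: umntc kosfl gzcmz lnflj sccl ruph xac xcvl exm ofuge rrul atr
Hunk 2: at line 5 remove [xac,xcvl,exm] add [fuoo] -> 10 lines: umntc kosfl gzcmz lnflj sccl ruph fuoo ofuge rrul atr
Hunk 3: at line 4 remove [ruph] add [velmx,ihqoh,nuz] -> 12 lines: umntc kosfl gzcmz lnflj sccl velmx ihqoh nuz fuoo ofuge rrul atr

Answer: umntc
kosfl
gzcmz
lnflj
sccl
velmx
ihqoh
nuz
fuoo
ofuge
rrul
atr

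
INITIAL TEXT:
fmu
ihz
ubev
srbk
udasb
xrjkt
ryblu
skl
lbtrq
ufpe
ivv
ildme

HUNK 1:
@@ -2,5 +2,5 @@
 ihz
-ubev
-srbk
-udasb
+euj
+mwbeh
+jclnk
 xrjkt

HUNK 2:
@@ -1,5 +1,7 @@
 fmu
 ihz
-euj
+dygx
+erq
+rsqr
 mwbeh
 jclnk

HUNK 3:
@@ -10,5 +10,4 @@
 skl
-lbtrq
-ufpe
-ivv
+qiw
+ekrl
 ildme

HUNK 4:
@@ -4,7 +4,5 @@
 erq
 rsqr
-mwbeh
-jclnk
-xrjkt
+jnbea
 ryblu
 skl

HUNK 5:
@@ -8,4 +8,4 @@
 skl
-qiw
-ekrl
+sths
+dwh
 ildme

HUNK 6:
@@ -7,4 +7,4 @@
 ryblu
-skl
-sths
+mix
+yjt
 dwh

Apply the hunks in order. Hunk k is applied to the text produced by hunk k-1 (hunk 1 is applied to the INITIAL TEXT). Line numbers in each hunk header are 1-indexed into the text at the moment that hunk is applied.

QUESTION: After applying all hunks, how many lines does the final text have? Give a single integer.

Hunk 1: at line 2 remove [ubev,srbk,udasb] add [euj,mwbeh,jclnk] -> 12 lines: fmu ihz euj mwbeh jclnk xrjkt ryblu skl lbtrq ufpe ivv ildme
Hunk 2: at line 1 remove [euj] add [dygx,erq,rsqr] -> 14 lines: fmu ihz dygx erq rsqr mwbeh jclnk xrjkt ryblu skl lbtrq ufpe ivv ildme
Hunk 3: at line 10 remove [lbtrq,ufpe,ivv] add [qiw,ekrl] -> 13 lines: fmu ihz dygx erq rsqr mwbeh jclnk xrjkt ryblu skl qiw ekrl ildme
Hunk 4: at line 4 remove [mwbeh,jclnk,xrjkt] add [jnbea] -> 11 lines: fmu ihz dygx erq rsqr jnbea ryblu skl qiw ekrl ildme
Hunk 5: at line 8 remove [qiw,ekrl] add [sths,dwh] -> 11 lines: fmu ihz dygx erq rsqr jnbea ryblu skl sths dwh ildme
Hunk 6: at line 7 remove [skl,sths] add [mix,yjt] -> 11 lines: fmu ihz dygx erq rsqr jnbea ryblu mix yjt dwh ildme
Final line count: 11

Answer: 11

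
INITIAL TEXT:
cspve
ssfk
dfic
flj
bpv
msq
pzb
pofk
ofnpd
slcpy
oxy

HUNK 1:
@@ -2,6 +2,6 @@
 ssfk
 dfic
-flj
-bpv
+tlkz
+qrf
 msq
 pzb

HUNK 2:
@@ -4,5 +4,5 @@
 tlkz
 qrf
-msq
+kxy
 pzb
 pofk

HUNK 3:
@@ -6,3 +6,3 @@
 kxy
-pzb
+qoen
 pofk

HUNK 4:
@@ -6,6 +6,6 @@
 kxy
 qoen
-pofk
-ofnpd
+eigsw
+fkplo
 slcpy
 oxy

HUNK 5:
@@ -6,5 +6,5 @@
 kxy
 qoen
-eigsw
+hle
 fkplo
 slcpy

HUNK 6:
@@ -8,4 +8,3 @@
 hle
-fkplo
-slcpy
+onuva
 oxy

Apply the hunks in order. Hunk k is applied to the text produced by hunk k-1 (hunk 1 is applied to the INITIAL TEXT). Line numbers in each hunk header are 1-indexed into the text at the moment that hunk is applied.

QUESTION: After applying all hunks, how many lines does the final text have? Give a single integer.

Answer: 10

Derivation:
Hunk 1: at line 2 remove [flj,bpv] add [tlkz,qrf] -> 11 lines: cspve ssfk dfic tlkz qrf msq pzb pofk ofnpd slcpy oxy
Hunk 2: at line 4 remove [msq] add [kxy] -> 11 lines: cspve ssfk dfic tlkz qrf kxy pzb pofk ofnpd slcpy oxy
Hunk 3: at line 6 remove [pzb] add [qoen] -> 11 lines: cspve ssfk dfic tlkz qrf kxy qoen pofk ofnpd slcpy oxy
Hunk 4: at line 6 remove [pofk,ofnpd] add [eigsw,fkplo] -> 11 lines: cspve ssfk dfic tlkz qrf kxy qoen eigsw fkplo slcpy oxy
Hunk 5: at line 6 remove [eigsw] add [hle] -> 11 lines: cspve ssfk dfic tlkz qrf kxy qoen hle fkplo slcpy oxy
Hunk 6: at line 8 remove [fkplo,slcpy] add [onuva] -> 10 lines: cspve ssfk dfic tlkz qrf kxy qoen hle onuva oxy
Final line count: 10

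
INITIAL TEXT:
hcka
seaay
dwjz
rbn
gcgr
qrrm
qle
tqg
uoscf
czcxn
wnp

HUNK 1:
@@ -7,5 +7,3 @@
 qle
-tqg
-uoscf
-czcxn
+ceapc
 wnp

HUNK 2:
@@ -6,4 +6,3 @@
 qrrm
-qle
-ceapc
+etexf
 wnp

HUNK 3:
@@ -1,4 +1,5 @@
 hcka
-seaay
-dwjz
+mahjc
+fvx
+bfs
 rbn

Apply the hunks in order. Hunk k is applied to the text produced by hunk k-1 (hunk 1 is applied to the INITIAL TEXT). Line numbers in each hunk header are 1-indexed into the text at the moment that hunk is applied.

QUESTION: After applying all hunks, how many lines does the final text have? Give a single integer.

Answer: 9

Derivation:
Hunk 1: at line 7 remove [tqg,uoscf,czcxn] add [ceapc] -> 9 lines: hcka seaay dwjz rbn gcgr qrrm qle ceapc wnp
Hunk 2: at line 6 remove [qle,ceapc] add [etexf] -> 8 lines: hcka seaay dwjz rbn gcgr qrrm etexf wnp
Hunk 3: at line 1 remove [seaay,dwjz] add [mahjc,fvx,bfs] -> 9 lines: hcka mahjc fvx bfs rbn gcgr qrrm etexf wnp
Final line count: 9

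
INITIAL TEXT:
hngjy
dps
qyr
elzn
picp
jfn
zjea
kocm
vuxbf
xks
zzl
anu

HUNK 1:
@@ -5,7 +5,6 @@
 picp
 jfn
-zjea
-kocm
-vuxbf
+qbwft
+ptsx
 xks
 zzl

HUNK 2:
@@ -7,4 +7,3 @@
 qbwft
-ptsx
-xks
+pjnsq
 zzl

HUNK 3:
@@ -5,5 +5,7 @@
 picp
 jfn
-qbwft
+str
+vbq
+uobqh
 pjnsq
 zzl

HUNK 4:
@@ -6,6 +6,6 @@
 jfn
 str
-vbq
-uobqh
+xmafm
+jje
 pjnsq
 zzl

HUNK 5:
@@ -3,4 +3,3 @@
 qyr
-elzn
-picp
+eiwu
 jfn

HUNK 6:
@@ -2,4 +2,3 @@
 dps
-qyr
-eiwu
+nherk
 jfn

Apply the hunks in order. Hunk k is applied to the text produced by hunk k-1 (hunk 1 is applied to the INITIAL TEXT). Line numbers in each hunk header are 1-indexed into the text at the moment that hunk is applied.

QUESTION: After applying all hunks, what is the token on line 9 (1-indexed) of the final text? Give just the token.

Hunk 1: at line 5 remove [zjea,kocm,vuxbf] add [qbwft,ptsx] -> 11 lines: hngjy dps qyr elzn picp jfn qbwft ptsx xks zzl anu
Hunk 2: at line 7 remove [ptsx,xks] add [pjnsq] -> 10 lines: hngjy dps qyr elzn picp jfn qbwft pjnsq zzl anu
Hunk 3: at line 5 remove [qbwft] add [str,vbq,uobqh] -> 12 lines: hngjy dps qyr elzn picp jfn str vbq uobqh pjnsq zzl anu
Hunk 4: at line 6 remove [vbq,uobqh] add [xmafm,jje] -> 12 lines: hngjy dps qyr elzn picp jfn str xmafm jje pjnsq zzl anu
Hunk 5: at line 3 remove [elzn,picp] add [eiwu] -> 11 lines: hngjy dps qyr eiwu jfn str xmafm jje pjnsq zzl anu
Hunk 6: at line 2 remove [qyr,eiwu] add [nherk] -> 10 lines: hngjy dps nherk jfn str xmafm jje pjnsq zzl anu
Final line 9: zzl

Answer: zzl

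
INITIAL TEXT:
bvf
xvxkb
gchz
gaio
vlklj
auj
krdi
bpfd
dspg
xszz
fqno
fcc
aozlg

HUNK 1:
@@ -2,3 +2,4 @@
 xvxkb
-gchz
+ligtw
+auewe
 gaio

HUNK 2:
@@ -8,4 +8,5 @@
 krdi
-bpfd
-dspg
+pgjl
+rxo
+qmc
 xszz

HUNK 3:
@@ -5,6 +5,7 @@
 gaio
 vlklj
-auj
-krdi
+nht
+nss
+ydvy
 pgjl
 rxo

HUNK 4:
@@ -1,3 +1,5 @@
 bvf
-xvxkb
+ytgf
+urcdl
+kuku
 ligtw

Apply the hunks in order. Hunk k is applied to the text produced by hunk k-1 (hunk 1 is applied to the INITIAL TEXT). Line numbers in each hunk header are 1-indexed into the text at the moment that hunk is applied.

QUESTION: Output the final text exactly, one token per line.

Hunk 1: at line 2 remove [gchz] add [ligtw,auewe] -> 14 lines: bvf xvxkb ligtw auewe gaio vlklj auj krdi bpfd dspg xszz fqno fcc aozlg
Hunk 2: at line 8 remove [bpfd,dspg] add [pgjl,rxo,qmc] -> 15 lines: bvf xvxkb ligtw auewe gaio vlklj auj krdi pgjl rxo qmc xszz fqno fcc aozlg
Hunk 3: at line 5 remove [auj,krdi] add [nht,nss,ydvy] -> 16 lines: bvf xvxkb ligtw auewe gaio vlklj nht nss ydvy pgjl rxo qmc xszz fqno fcc aozlg
Hunk 4: at line 1 remove [xvxkb] add [ytgf,urcdl,kuku] -> 18 lines: bvf ytgf urcdl kuku ligtw auewe gaio vlklj nht nss ydvy pgjl rxo qmc xszz fqno fcc aozlg

Answer: bvf
ytgf
urcdl
kuku
ligtw
auewe
gaio
vlklj
nht
nss
ydvy
pgjl
rxo
qmc
xszz
fqno
fcc
aozlg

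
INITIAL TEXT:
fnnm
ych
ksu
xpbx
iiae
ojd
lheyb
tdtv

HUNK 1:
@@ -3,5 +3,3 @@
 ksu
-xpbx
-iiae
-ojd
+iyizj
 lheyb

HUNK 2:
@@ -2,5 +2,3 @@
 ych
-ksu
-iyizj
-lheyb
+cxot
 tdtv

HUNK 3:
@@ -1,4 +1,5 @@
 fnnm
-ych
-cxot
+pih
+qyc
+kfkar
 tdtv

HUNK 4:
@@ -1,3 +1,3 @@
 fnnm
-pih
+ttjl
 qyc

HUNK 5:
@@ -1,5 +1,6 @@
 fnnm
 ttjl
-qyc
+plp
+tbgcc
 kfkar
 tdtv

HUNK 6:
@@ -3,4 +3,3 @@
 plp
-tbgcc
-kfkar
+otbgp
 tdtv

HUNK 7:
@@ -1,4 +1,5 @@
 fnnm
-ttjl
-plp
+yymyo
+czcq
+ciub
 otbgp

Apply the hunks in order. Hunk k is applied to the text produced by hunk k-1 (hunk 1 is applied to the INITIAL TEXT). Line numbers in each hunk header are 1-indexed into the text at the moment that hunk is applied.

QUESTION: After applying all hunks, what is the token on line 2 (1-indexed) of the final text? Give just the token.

Answer: yymyo

Derivation:
Hunk 1: at line 3 remove [xpbx,iiae,ojd] add [iyizj] -> 6 lines: fnnm ych ksu iyizj lheyb tdtv
Hunk 2: at line 2 remove [ksu,iyizj,lheyb] add [cxot] -> 4 lines: fnnm ych cxot tdtv
Hunk 3: at line 1 remove [ych,cxot] add [pih,qyc,kfkar] -> 5 lines: fnnm pih qyc kfkar tdtv
Hunk 4: at line 1 remove [pih] add [ttjl] -> 5 lines: fnnm ttjl qyc kfkar tdtv
Hunk 5: at line 1 remove [qyc] add [plp,tbgcc] -> 6 lines: fnnm ttjl plp tbgcc kfkar tdtv
Hunk 6: at line 3 remove [tbgcc,kfkar] add [otbgp] -> 5 lines: fnnm ttjl plp otbgp tdtv
Hunk 7: at line 1 remove [ttjl,plp] add [yymyo,czcq,ciub] -> 6 lines: fnnm yymyo czcq ciub otbgp tdtv
Final line 2: yymyo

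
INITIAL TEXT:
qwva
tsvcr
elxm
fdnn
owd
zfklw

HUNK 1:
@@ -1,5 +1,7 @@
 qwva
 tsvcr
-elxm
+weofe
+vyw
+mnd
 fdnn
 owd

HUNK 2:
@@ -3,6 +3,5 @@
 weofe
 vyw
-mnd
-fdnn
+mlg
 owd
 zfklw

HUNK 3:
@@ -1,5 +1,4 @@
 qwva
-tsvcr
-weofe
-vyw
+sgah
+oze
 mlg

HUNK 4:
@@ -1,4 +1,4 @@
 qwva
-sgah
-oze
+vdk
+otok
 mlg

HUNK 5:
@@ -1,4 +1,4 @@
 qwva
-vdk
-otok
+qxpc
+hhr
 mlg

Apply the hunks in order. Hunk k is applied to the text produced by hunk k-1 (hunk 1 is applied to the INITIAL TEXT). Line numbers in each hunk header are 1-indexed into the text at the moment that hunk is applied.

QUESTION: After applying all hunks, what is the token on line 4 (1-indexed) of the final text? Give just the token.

Answer: mlg

Derivation:
Hunk 1: at line 1 remove [elxm] add [weofe,vyw,mnd] -> 8 lines: qwva tsvcr weofe vyw mnd fdnn owd zfklw
Hunk 2: at line 3 remove [mnd,fdnn] add [mlg] -> 7 lines: qwva tsvcr weofe vyw mlg owd zfklw
Hunk 3: at line 1 remove [tsvcr,weofe,vyw] add [sgah,oze] -> 6 lines: qwva sgah oze mlg owd zfklw
Hunk 4: at line 1 remove [sgah,oze] add [vdk,otok] -> 6 lines: qwva vdk otok mlg owd zfklw
Hunk 5: at line 1 remove [vdk,otok] add [qxpc,hhr] -> 6 lines: qwva qxpc hhr mlg owd zfklw
Final line 4: mlg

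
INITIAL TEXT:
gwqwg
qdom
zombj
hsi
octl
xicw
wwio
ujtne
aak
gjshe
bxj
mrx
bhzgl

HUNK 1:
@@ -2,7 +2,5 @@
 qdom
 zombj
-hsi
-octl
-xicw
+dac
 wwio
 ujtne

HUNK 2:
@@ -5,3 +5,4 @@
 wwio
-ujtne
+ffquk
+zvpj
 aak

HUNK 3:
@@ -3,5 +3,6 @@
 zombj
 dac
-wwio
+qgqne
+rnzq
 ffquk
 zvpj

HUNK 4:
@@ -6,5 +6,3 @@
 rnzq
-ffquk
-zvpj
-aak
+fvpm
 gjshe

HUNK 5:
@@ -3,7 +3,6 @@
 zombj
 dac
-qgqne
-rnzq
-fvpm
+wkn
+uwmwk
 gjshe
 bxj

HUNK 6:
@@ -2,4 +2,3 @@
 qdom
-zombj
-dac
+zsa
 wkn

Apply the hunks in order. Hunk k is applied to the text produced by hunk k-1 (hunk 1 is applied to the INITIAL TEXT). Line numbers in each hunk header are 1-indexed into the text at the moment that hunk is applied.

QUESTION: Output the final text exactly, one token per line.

Hunk 1: at line 2 remove [hsi,octl,xicw] add [dac] -> 11 lines: gwqwg qdom zombj dac wwio ujtne aak gjshe bxj mrx bhzgl
Hunk 2: at line 5 remove [ujtne] add [ffquk,zvpj] -> 12 lines: gwqwg qdom zombj dac wwio ffquk zvpj aak gjshe bxj mrx bhzgl
Hunk 3: at line 3 remove [wwio] add [qgqne,rnzq] -> 13 lines: gwqwg qdom zombj dac qgqne rnzq ffquk zvpj aak gjshe bxj mrx bhzgl
Hunk 4: at line 6 remove [ffquk,zvpj,aak] add [fvpm] -> 11 lines: gwqwg qdom zombj dac qgqne rnzq fvpm gjshe bxj mrx bhzgl
Hunk 5: at line 3 remove [qgqne,rnzq,fvpm] add [wkn,uwmwk] -> 10 lines: gwqwg qdom zombj dac wkn uwmwk gjshe bxj mrx bhzgl
Hunk 6: at line 2 remove [zombj,dac] add [zsa] -> 9 lines: gwqwg qdom zsa wkn uwmwk gjshe bxj mrx bhzgl

Answer: gwqwg
qdom
zsa
wkn
uwmwk
gjshe
bxj
mrx
bhzgl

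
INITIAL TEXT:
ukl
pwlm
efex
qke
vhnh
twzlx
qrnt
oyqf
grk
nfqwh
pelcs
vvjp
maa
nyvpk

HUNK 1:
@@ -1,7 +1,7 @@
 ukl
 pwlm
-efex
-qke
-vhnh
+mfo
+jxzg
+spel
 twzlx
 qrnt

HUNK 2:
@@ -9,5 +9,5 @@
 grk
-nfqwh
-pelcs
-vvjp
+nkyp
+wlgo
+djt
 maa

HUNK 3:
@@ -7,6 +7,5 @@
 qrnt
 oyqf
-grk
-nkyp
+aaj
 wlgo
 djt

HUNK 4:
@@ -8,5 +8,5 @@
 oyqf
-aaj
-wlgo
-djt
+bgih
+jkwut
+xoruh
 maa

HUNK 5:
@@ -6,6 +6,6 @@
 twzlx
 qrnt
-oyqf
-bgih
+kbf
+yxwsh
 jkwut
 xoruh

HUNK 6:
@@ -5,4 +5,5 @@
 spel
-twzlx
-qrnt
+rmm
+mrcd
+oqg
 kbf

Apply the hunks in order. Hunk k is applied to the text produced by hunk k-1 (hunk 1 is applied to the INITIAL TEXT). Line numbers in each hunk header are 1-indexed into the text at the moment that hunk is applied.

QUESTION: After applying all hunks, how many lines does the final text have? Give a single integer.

Hunk 1: at line 1 remove [efex,qke,vhnh] add [mfo,jxzg,spel] -> 14 lines: ukl pwlm mfo jxzg spel twzlx qrnt oyqf grk nfqwh pelcs vvjp maa nyvpk
Hunk 2: at line 9 remove [nfqwh,pelcs,vvjp] add [nkyp,wlgo,djt] -> 14 lines: ukl pwlm mfo jxzg spel twzlx qrnt oyqf grk nkyp wlgo djt maa nyvpk
Hunk 3: at line 7 remove [grk,nkyp] add [aaj] -> 13 lines: ukl pwlm mfo jxzg spel twzlx qrnt oyqf aaj wlgo djt maa nyvpk
Hunk 4: at line 8 remove [aaj,wlgo,djt] add [bgih,jkwut,xoruh] -> 13 lines: ukl pwlm mfo jxzg spel twzlx qrnt oyqf bgih jkwut xoruh maa nyvpk
Hunk 5: at line 6 remove [oyqf,bgih] add [kbf,yxwsh] -> 13 lines: ukl pwlm mfo jxzg spel twzlx qrnt kbf yxwsh jkwut xoruh maa nyvpk
Hunk 6: at line 5 remove [twzlx,qrnt] add [rmm,mrcd,oqg] -> 14 lines: ukl pwlm mfo jxzg spel rmm mrcd oqg kbf yxwsh jkwut xoruh maa nyvpk
Final line count: 14

Answer: 14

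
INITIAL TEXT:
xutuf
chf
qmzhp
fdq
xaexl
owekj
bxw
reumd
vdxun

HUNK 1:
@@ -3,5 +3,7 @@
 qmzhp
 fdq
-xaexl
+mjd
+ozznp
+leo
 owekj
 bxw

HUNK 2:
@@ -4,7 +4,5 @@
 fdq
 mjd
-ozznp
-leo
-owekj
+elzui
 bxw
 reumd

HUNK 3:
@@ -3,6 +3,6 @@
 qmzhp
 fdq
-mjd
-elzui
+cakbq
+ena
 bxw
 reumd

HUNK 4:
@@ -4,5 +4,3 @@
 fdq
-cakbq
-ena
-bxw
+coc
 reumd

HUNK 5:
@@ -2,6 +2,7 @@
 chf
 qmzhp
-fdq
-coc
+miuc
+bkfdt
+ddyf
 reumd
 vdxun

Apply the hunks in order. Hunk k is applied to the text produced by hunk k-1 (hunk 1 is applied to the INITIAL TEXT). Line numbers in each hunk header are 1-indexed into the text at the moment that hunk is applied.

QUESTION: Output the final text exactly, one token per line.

Answer: xutuf
chf
qmzhp
miuc
bkfdt
ddyf
reumd
vdxun

Derivation:
Hunk 1: at line 3 remove [xaexl] add [mjd,ozznp,leo] -> 11 lines: xutuf chf qmzhp fdq mjd ozznp leo owekj bxw reumd vdxun
Hunk 2: at line 4 remove [ozznp,leo,owekj] add [elzui] -> 9 lines: xutuf chf qmzhp fdq mjd elzui bxw reumd vdxun
Hunk 3: at line 3 remove [mjd,elzui] add [cakbq,ena] -> 9 lines: xutuf chf qmzhp fdq cakbq ena bxw reumd vdxun
Hunk 4: at line 4 remove [cakbq,ena,bxw] add [coc] -> 7 lines: xutuf chf qmzhp fdq coc reumd vdxun
Hunk 5: at line 2 remove [fdq,coc] add [miuc,bkfdt,ddyf] -> 8 lines: xutuf chf qmzhp miuc bkfdt ddyf reumd vdxun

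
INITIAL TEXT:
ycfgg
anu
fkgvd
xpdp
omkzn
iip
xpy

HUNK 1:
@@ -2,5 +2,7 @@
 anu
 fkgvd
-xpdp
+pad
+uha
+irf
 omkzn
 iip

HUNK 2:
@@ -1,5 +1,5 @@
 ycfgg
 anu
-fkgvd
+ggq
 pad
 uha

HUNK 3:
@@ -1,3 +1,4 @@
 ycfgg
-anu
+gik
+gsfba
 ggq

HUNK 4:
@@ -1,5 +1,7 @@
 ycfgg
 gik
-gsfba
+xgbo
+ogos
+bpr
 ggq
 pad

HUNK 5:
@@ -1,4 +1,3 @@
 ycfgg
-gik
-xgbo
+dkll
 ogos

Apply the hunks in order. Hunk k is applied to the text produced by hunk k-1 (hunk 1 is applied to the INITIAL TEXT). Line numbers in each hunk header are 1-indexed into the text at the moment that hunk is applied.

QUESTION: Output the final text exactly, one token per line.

Answer: ycfgg
dkll
ogos
bpr
ggq
pad
uha
irf
omkzn
iip
xpy

Derivation:
Hunk 1: at line 2 remove [xpdp] add [pad,uha,irf] -> 9 lines: ycfgg anu fkgvd pad uha irf omkzn iip xpy
Hunk 2: at line 1 remove [fkgvd] add [ggq] -> 9 lines: ycfgg anu ggq pad uha irf omkzn iip xpy
Hunk 3: at line 1 remove [anu] add [gik,gsfba] -> 10 lines: ycfgg gik gsfba ggq pad uha irf omkzn iip xpy
Hunk 4: at line 1 remove [gsfba] add [xgbo,ogos,bpr] -> 12 lines: ycfgg gik xgbo ogos bpr ggq pad uha irf omkzn iip xpy
Hunk 5: at line 1 remove [gik,xgbo] add [dkll] -> 11 lines: ycfgg dkll ogos bpr ggq pad uha irf omkzn iip xpy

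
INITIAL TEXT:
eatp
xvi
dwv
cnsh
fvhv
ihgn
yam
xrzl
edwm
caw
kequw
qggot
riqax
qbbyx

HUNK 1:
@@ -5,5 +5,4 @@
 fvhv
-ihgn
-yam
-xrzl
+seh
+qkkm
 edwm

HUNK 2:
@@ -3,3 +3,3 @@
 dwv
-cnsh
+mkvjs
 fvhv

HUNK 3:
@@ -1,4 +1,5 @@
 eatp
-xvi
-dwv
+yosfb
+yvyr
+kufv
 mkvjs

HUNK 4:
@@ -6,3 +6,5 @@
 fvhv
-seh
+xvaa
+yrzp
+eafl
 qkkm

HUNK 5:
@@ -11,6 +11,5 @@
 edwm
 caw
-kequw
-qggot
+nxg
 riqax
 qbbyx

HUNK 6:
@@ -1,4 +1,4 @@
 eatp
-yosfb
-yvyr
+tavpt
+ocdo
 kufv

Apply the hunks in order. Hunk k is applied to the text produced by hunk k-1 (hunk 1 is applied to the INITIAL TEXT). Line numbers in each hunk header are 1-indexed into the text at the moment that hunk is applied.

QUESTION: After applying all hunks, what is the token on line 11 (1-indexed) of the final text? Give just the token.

Answer: edwm

Derivation:
Hunk 1: at line 5 remove [ihgn,yam,xrzl] add [seh,qkkm] -> 13 lines: eatp xvi dwv cnsh fvhv seh qkkm edwm caw kequw qggot riqax qbbyx
Hunk 2: at line 3 remove [cnsh] add [mkvjs] -> 13 lines: eatp xvi dwv mkvjs fvhv seh qkkm edwm caw kequw qggot riqax qbbyx
Hunk 3: at line 1 remove [xvi,dwv] add [yosfb,yvyr,kufv] -> 14 lines: eatp yosfb yvyr kufv mkvjs fvhv seh qkkm edwm caw kequw qggot riqax qbbyx
Hunk 4: at line 6 remove [seh] add [xvaa,yrzp,eafl] -> 16 lines: eatp yosfb yvyr kufv mkvjs fvhv xvaa yrzp eafl qkkm edwm caw kequw qggot riqax qbbyx
Hunk 5: at line 11 remove [kequw,qggot] add [nxg] -> 15 lines: eatp yosfb yvyr kufv mkvjs fvhv xvaa yrzp eafl qkkm edwm caw nxg riqax qbbyx
Hunk 6: at line 1 remove [yosfb,yvyr] add [tavpt,ocdo] -> 15 lines: eatp tavpt ocdo kufv mkvjs fvhv xvaa yrzp eafl qkkm edwm caw nxg riqax qbbyx
Final line 11: edwm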